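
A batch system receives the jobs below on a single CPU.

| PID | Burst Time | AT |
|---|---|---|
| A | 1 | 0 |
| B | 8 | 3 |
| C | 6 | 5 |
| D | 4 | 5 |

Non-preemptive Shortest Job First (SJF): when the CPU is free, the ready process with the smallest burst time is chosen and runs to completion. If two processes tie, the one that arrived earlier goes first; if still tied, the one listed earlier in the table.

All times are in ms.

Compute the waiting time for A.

Timeline: | A 0-1 | idle 1-3 | B 3-11 | D 11-15 | C 15-21 |
Completion: A=1  B=11  C=21  D=15
Turnaround (C−A): A=1  B=8  C=16  D=10
Waiting(A) = turnaround − burst = 1 − 1 = 0

0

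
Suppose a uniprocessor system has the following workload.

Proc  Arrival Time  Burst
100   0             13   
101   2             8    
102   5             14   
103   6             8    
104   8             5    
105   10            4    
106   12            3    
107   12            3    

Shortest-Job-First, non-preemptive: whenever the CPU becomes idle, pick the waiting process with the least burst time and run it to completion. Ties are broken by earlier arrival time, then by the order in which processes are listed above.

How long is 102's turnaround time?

53

Schedule: | 100 0-13 | 106 13-16 | 107 16-19 | 105 19-23 | 104 23-28 | 101 28-36 | 103 36-44 | 102 44-58 |
Completion: 100=13  101=36  102=58  103=44  104=28  105=23  106=16  107=19
Turnaround (C−A): 100=13  101=34  102=53  103=38  104=20  105=13  106=4  107=7
Turnaround(102) = completion − arrival = 58 − 5 = 53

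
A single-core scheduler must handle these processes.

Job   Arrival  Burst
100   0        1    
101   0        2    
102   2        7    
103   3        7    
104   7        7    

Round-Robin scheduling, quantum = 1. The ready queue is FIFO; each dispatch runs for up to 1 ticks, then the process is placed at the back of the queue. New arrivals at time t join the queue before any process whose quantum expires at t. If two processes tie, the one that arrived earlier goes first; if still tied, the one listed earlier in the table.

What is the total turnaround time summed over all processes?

59

Gantt: | 100 0-1 | 101 1-2 | 102 2-3 | 101 3-4 | 103 4-5 | 102 5-6 | 103 6-7 | 102 7-8 | 104 8-9 | 103 9-10 | 102 10-11 | 104 11-12 | 103 12-13 | 102 13-14 | 104 14-15 | 103 15-16 | 102 16-17 | 104 17-18 | 103 18-19 | 102 19-20 | 104 20-21 | 103 21-22 | 104 22-24 |
Completion: 100=1  101=4  102=20  103=22  104=24
Turnaround = completion − arrival: 100=1, 101=4, 102=18, 103=19, 104=17
Total turnaround = 1 + 4 + 18 + 19 + 17 = 59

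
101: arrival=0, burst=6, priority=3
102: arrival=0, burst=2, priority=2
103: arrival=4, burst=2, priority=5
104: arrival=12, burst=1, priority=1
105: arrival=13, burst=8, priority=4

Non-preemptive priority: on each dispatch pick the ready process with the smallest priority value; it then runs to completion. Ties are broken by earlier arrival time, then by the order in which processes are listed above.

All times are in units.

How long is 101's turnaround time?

8

Gantt: | 102 0-2 | 101 2-8 | 103 8-10 | idle 10-12 | 104 12-13 | 105 13-21 |
Completion: 101=8  102=2  103=10  104=13  105=21
Turnaround (C−A): 101=8  102=2  103=6  104=1  105=8
Turnaround(101) = completion − arrival = 8 − 0 = 8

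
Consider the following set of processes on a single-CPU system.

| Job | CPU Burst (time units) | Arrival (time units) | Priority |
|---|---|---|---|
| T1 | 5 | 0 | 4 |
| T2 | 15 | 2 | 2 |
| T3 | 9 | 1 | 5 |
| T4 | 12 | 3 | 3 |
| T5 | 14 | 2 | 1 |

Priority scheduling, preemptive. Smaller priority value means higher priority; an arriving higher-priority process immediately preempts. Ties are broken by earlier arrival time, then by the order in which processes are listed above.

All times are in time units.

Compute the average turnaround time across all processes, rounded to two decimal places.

36.60

Gantt: | T1 0-2 | T5 2-16 | T2 16-31 | T4 31-43 | T1 43-46 | T3 46-55 |
Completion: T1=46  T2=31  T3=55  T4=43  T5=16
Turnaround times: T1=46, T2=29, T3=54, T4=40, T5=14
Average turnaround = (46+29+54+40+14) / 5 = 183/5 = 36.60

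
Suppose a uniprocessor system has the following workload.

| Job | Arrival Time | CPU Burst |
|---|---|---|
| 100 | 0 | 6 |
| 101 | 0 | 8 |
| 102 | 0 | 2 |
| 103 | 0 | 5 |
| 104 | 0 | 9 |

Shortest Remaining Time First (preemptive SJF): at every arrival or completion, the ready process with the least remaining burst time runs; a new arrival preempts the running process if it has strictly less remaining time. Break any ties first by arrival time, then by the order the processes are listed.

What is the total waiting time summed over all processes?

43

Gantt: | 102 0-2 | 103 2-7 | 100 7-13 | 101 13-21 | 104 21-30 |
Completion: 100=13  101=21  102=2  103=7  104=30
Turnaround (C−A): 100=13  101=21  102=2  103=7  104=30
Waiting = turnaround − burst: 100=7, 101=13, 102=0, 103=2, 104=21
Total waiting = 7 + 13 + 0 + 2 + 21 = 43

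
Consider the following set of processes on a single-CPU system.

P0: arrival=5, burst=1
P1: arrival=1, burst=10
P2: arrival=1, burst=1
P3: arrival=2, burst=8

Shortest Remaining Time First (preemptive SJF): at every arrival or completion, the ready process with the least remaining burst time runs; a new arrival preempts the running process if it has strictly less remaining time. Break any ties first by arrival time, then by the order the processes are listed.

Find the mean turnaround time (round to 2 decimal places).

7.75

Timeline: | idle 0-1 | P2 1-2 | P3 2-5 | P0 5-6 | P3 6-11 | P1 11-21 |
Completion: P0=6  P1=21  P2=2  P3=11
Turnaround times: P0=1, P1=20, P2=1, P3=9
Average turnaround = (1+20+1+9) / 4 = 31/4 = 7.75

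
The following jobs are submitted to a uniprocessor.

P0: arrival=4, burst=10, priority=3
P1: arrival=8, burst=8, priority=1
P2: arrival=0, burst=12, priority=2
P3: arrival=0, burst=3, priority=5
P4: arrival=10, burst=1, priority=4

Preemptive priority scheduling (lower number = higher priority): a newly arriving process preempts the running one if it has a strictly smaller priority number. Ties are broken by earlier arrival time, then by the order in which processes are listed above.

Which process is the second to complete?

Timeline: | P2 0-8 | P1 8-16 | P2 16-20 | P0 20-30 | P4 30-31 | P3 31-34 |
Completion: P0=30  P1=16  P2=20  P3=34  P4=31
Finish order: P1 → P2 → P0 → P4 → P3

P2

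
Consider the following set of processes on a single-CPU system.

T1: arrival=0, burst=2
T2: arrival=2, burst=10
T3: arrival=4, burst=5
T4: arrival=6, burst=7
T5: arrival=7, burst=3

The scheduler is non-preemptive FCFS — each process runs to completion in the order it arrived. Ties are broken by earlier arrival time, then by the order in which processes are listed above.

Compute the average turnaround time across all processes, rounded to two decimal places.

12.60

Schedule: | T1 0-2 | T2 2-12 | T3 12-17 | T4 17-24 | T5 24-27 |
Completion: T1=2  T2=12  T3=17  T4=24  T5=27
Turnaround times: T1=2, T2=10, T3=13, T4=18, T5=20
Average turnaround = (2+10+13+18+20) / 5 = 63/5 = 12.60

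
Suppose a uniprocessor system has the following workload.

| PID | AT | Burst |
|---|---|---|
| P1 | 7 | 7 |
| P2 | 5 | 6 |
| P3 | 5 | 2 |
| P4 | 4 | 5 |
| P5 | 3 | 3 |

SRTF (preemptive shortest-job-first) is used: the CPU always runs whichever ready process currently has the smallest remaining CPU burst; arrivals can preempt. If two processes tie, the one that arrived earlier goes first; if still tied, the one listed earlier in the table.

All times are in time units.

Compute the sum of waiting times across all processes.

25

Gantt: | idle 0-3 | P5 3-6 | P3 6-8 | P4 8-13 | P2 13-19 | P1 19-26 |
Completion: P1=26  P2=19  P3=8  P4=13  P5=6
Turnaround (C−A): P1=19  P2=14  P3=3  P4=9  P5=3
Waiting = turnaround − burst: P1=12, P2=8, P3=1, P4=4, P5=0
Total waiting = 12 + 8 + 1 + 4 + 0 = 25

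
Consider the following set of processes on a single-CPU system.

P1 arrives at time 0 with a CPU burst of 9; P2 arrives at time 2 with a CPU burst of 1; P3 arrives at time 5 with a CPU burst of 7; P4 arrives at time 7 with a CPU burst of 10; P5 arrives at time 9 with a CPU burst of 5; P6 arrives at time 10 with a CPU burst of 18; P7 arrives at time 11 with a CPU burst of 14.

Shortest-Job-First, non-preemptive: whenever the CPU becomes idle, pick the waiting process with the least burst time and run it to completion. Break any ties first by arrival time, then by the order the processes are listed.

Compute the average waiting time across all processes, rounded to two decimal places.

Gantt: | P1 0-9 | P2 9-10 | P5 10-15 | P3 15-22 | P4 22-32 | P7 32-46 | P6 46-64 |
Completion: P1=9  P2=10  P3=22  P4=32  P5=15  P6=64  P7=46
Waiting times: P1=0, P2=7, P3=10, P4=15, P5=1, P6=36, P7=21
Average waiting = (0+7+10+15+1+36+21) / 7 = 90/7 = 12.86

12.86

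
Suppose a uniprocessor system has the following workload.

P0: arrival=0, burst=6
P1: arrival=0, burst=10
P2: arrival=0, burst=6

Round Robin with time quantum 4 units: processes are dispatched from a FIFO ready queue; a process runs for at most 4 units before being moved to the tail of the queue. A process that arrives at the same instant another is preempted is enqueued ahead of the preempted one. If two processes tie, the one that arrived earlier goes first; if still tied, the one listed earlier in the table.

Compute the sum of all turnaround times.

56

Gantt: | P0 0-4 | P1 4-8 | P2 8-12 | P0 12-14 | P1 14-18 | P2 18-20 | P1 20-22 |
Completion: P0=14  P1=22  P2=20
Turnaround = completion − arrival: P0=14, P1=22, P2=20
Total turnaround = 14 + 22 + 20 = 56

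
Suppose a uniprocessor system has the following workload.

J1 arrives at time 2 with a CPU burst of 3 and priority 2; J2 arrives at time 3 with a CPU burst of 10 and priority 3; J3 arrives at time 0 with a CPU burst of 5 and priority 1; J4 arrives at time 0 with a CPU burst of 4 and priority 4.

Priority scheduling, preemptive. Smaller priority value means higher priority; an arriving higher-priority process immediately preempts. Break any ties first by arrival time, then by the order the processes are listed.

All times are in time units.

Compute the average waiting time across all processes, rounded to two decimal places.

Schedule: | J3 0-5 | J1 5-8 | J2 8-18 | J4 18-22 |
Completion: J1=8  J2=18  J3=5  J4=22
Turnaround (C−A): J1=6  J2=15  J3=5  J4=22
Waiting times: J1=3, J2=5, J3=0, J4=18
Average waiting = (3+5+0+18) / 4 = 26/4 = 6.50

6.50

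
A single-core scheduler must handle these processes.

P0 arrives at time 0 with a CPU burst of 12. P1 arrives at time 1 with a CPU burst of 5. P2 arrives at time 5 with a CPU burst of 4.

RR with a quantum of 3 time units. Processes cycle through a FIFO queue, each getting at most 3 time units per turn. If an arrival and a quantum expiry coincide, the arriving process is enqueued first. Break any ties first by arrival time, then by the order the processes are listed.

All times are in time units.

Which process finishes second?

P2

Timeline: | P0 0-3 | P1 3-6 | P0 6-9 | P2 9-12 | P1 12-14 | P0 14-17 | P2 17-18 | P0 18-21 |
Completion: P0=21  P1=14  P2=18
Finish order: P1 → P2 → P0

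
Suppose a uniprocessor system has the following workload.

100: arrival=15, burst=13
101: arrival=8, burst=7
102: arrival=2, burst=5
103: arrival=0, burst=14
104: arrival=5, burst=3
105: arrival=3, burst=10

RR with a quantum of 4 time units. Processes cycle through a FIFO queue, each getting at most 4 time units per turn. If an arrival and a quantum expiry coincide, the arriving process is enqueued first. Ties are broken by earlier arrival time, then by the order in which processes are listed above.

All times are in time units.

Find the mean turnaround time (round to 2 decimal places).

Timeline: | 103 0-4 | 102 4-8 | 105 8-12 | 103 12-16 | 104 16-19 | 101 19-23 | 102 23-24 | 105 24-28 | 100 28-32 | 103 32-36 | 101 36-39 | 105 39-41 | 100 41-45 | 103 45-47 | 100 47-52 |
Completion: 100=52  101=39  102=24  103=47  104=19  105=41
Turnaround times: 100=37, 101=31, 102=22, 103=47, 104=14, 105=38
Average turnaround = (37+31+22+47+14+38) / 6 = 189/6 = 31.50

31.50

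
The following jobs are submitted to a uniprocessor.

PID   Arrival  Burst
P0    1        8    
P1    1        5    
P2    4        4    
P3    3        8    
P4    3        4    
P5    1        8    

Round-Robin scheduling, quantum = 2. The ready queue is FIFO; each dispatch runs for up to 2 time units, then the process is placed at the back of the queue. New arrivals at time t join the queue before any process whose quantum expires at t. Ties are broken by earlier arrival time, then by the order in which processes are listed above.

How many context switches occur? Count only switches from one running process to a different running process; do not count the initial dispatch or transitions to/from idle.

Gantt: | idle 0-1 | P0 1-3 | P1 3-5 | P5 5-7 | P3 7-9 | P4 9-11 | P0 11-13 | P2 13-15 | P1 15-17 | P5 17-19 | P3 19-21 | P4 21-23 | P0 23-25 | P2 25-27 | P1 27-28 | P5 28-30 | P3 30-32 | P0 32-34 | P5 34-36 | P3 36-38 |
Completion: P0=34  P1=28  P2=27  P3=38  P4=23  P5=36
Turnaround (C−A): P0=33  P1=27  P2=23  P3=35  P4=20  P5=35

18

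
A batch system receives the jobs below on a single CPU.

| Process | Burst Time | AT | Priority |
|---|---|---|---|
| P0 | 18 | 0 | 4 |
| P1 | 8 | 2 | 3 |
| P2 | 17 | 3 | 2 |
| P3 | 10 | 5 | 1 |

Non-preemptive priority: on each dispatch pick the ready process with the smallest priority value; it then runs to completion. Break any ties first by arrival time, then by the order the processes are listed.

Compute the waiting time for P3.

13

Gantt: | P0 0-18 | P3 18-28 | P2 28-45 | P1 45-53 |
Completion: P0=18  P1=53  P2=45  P3=28
Turnaround (C−A): P0=18  P1=51  P2=42  P3=23
Waiting(P3) = turnaround − burst = 23 − 10 = 13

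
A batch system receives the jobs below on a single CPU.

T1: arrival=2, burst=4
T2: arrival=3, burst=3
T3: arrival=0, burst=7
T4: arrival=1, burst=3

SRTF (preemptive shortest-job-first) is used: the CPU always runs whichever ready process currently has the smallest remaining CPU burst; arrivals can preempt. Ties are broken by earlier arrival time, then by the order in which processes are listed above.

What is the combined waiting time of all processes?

16

Timeline: | T3 0-1 | T4 1-4 | T2 4-7 | T1 7-11 | T3 11-17 |
Completion: T1=11  T2=7  T3=17  T4=4
Waiting = turnaround − burst: T1=5, T2=1, T3=10, T4=0
Total waiting = 5 + 1 + 10 + 0 = 16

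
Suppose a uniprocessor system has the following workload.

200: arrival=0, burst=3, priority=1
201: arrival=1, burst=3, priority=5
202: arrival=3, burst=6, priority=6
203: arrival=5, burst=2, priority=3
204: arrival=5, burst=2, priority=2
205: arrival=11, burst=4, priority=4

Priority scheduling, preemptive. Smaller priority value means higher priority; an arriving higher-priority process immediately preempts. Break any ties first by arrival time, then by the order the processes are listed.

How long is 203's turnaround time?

4

Schedule: | 200 0-3 | 201 3-5 | 204 5-7 | 203 7-9 | 201 9-10 | 202 10-11 | 205 11-15 | 202 15-20 |
Completion: 200=3  201=10  202=20  203=9  204=7  205=15
Turnaround (C−A): 200=3  201=9  202=17  203=4  204=2  205=4
Turnaround(203) = completion − arrival = 9 − 5 = 4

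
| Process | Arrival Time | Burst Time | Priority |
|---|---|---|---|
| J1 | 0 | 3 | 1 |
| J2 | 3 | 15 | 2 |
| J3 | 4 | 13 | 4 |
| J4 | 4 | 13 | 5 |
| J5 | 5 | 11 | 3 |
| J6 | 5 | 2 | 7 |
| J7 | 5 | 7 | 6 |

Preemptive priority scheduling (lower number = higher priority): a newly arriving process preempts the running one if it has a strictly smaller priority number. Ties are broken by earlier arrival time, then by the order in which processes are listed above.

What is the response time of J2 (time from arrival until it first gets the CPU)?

Timeline: | J1 0-3 | J2 3-18 | J5 18-29 | J3 29-42 | J4 42-55 | J7 55-62 | J6 62-64 |
Completion: J1=3  J2=18  J3=42  J4=55  J5=29  J6=64  J7=62
Response(J2) = first start − arrival = 3 − 3 = 0

0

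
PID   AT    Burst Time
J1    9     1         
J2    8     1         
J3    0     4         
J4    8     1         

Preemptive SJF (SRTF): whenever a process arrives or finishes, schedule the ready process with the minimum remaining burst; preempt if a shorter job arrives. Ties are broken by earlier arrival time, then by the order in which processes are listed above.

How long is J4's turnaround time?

2

Gantt: | J3 0-4 | idle 4-8 | J2 8-9 | J4 9-10 | J1 10-11 |
Completion: J1=11  J2=9  J3=4  J4=10
Turnaround (C−A): J1=2  J2=1  J3=4  J4=2
Turnaround(J4) = completion − arrival = 10 − 8 = 2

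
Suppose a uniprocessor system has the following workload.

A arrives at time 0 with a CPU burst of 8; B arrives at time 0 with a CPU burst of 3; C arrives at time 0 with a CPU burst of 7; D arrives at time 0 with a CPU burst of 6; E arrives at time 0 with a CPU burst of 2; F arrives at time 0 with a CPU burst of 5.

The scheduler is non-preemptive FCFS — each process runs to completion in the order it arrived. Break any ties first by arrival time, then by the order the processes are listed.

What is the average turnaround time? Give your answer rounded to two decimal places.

Schedule: | A 0-8 | B 8-11 | C 11-18 | D 18-24 | E 24-26 | F 26-31 |
Completion: A=8  B=11  C=18  D=24  E=26  F=31
Turnaround (C−A): A=8  B=11  C=18  D=24  E=26  F=31
Turnaround times: A=8, B=11, C=18, D=24, E=26, F=31
Average turnaround = (8+11+18+24+26+31) / 6 = 118/6 = 19.67

19.67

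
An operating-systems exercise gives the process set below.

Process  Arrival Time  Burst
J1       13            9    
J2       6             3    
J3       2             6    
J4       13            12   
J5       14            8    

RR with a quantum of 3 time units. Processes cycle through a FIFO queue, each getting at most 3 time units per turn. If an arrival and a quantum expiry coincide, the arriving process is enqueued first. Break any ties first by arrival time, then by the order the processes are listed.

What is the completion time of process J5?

Schedule: | idle 0-2 | J3 2-8 | J2 8-11 | idle 11-13 | J1 13-16 | J4 16-19 | J5 19-22 | J1 22-25 | J4 25-28 | J5 28-31 | J1 31-34 | J4 34-37 | J5 37-39 | J4 39-42 |
Completion: J1=34  J2=11  J3=8  J4=42  J5=39
Turnaround (C−A): J1=21  J2=5  J3=6  J4=29  J5=25

39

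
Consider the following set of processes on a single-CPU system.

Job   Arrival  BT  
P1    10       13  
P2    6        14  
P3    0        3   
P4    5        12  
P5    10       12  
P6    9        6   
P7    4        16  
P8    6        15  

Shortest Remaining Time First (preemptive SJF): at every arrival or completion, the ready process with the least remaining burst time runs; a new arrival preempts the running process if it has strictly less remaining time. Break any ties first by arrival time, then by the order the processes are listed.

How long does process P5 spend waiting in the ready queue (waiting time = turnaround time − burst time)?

13

Schedule: | P3 0-3 | idle 3-4 | P7 4-5 | P4 5-9 | P6 9-15 | P4 15-23 | P5 23-35 | P1 35-48 | P2 48-62 | P7 62-77 | P8 77-92 |
Completion: P1=48  P2=62  P3=3  P4=23  P5=35  P6=15  P7=77  P8=92
Waiting(P5) = turnaround − burst = 25 − 12 = 13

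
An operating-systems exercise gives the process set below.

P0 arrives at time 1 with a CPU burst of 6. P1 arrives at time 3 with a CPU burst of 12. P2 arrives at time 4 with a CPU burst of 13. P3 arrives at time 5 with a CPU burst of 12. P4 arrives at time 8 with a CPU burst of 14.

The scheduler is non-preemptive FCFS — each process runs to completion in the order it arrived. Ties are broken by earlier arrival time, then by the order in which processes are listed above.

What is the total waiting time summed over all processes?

Schedule: | idle 0-1 | P0 1-7 | P1 7-19 | P2 19-32 | P3 32-44 | P4 44-58 |
Completion: P0=7  P1=19  P2=32  P3=44  P4=58
Waiting = turnaround − burst: P0=0, P1=4, P2=15, P3=27, P4=36
Total waiting = 0 + 4 + 15 + 27 + 36 = 82

82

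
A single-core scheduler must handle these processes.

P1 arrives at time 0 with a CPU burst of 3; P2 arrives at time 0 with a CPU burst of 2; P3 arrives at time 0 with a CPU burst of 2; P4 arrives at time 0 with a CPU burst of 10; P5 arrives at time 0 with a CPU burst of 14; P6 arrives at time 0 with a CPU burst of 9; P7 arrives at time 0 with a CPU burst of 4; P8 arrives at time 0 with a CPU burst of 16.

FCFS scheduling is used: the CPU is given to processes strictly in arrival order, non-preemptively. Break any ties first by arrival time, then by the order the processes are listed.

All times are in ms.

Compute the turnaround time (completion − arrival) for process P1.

Timeline: | P1 0-3 | P2 3-5 | P3 5-7 | P4 7-17 | P5 17-31 | P6 31-40 | P7 40-44 | P8 44-60 |
Completion: P1=3  P2=5  P3=7  P4=17  P5=31  P6=40  P7=44  P8=60
Turnaround (C−A): P1=3  P2=5  P3=7  P4=17  P5=31  P6=40  P7=44  P8=60
Turnaround(P1) = completion − arrival = 3 − 0 = 3

3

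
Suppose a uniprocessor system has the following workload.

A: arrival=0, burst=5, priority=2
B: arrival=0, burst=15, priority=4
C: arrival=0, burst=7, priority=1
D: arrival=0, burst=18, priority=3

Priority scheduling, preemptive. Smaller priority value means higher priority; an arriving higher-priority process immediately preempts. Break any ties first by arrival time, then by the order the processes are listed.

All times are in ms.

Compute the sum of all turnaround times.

94

Gantt: | C 0-7 | A 7-12 | D 12-30 | B 30-45 |
Completion: A=12  B=45  C=7  D=30
Turnaround (C−A): A=12  B=45  C=7  D=30
Turnaround = completion − arrival: A=12, B=45, C=7, D=30
Total turnaround = 12 + 45 + 7 + 30 = 94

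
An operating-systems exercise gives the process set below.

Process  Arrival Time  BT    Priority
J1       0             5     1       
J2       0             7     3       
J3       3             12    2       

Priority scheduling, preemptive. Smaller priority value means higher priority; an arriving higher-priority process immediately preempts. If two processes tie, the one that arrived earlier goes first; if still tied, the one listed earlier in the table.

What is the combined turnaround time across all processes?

Gantt: | J1 0-5 | J3 5-17 | J2 17-24 |
Completion: J1=5  J2=24  J3=17
Turnaround = completion − arrival: J1=5, J2=24, J3=14
Total turnaround = 5 + 24 + 14 = 43

43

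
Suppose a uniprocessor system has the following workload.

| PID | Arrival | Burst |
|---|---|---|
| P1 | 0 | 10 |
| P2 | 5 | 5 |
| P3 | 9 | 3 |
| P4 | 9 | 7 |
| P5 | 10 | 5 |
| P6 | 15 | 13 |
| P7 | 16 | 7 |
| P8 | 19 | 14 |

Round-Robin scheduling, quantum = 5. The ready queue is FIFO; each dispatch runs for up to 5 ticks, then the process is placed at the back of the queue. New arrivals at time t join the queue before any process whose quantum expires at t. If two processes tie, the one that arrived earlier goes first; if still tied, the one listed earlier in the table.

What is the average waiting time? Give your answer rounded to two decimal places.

Timeline: | P1 0-5 | P2 5-10 | P1 10-15 | P3 15-18 | P4 18-23 | P5 23-28 | P6 28-33 | P7 33-38 | P8 38-43 | P4 43-45 | P6 45-50 | P7 50-52 | P8 52-57 | P6 57-60 | P8 60-64 |
Completion: P1=15  P2=10  P3=18  P4=45  P5=28  P6=60  P7=52  P8=64
Turnaround (C−A): P1=15  P2=5  P3=9  P4=36  P5=18  P6=45  P7=36  P8=45
Waiting times: P1=5, P2=0, P3=6, P4=29, P5=13, P6=32, P7=29, P8=31
Average waiting = (5+0+6+29+13+32+29+31) / 8 = 145/8 = 18.13

18.13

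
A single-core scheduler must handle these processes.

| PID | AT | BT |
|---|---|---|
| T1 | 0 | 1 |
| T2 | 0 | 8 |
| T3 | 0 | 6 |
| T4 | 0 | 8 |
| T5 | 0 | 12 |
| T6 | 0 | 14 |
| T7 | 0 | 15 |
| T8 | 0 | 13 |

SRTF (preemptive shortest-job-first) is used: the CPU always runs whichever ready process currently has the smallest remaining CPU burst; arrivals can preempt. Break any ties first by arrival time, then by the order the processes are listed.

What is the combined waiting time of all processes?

Gantt: | T1 0-1 | T3 1-7 | T2 7-15 | T4 15-23 | T5 23-35 | T8 35-48 | T6 48-62 | T7 62-77 |
Completion: T1=1  T2=15  T3=7  T4=23  T5=35  T6=62  T7=77  T8=48
Waiting = turnaround − burst: T1=0, T2=7, T3=1, T4=15, T5=23, T6=48, T7=62, T8=35
Total waiting = 0 + 7 + 1 + 15 + 23 + 48 + 62 + 35 = 191

191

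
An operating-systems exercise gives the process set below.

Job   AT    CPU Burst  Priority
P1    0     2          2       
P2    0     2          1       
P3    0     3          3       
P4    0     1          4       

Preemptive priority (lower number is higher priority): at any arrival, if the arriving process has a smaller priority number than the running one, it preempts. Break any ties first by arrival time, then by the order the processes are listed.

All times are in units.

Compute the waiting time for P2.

Timeline: | P2 0-2 | P1 2-4 | P3 4-7 | P4 7-8 |
Completion: P1=4  P2=2  P3=7  P4=8
Turnaround (C−A): P1=4  P2=2  P3=7  P4=8
Waiting(P2) = turnaround − burst = 2 − 2 = 0

0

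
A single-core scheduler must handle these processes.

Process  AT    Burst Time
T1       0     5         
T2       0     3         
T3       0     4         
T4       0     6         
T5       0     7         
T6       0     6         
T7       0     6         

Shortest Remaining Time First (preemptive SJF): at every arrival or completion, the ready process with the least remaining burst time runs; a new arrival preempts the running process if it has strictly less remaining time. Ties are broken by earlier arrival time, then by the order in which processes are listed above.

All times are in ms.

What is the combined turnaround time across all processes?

131

Timeline: | T2 0-3 | T3 3-7 | T1 7-12 | T4 12-18 | T6 18-24 | T7 24-30 | T5 30-37 |
Completion: T1=12  T2=3  T3=7  T4=18  T5=37  T6=24  T7=30
Turnaround (C−A): T1=12  T2=3  T3=7  T4=18  T5=37  T6=24  T7=30
Turnaround = completion − arrival: T1=12, T2=3, T3=7, T4=18, T5=37, T6=24, T7=30
Total turnaround = 12 + 3 + 7 + 18 + 37 + 24 + 30 = 131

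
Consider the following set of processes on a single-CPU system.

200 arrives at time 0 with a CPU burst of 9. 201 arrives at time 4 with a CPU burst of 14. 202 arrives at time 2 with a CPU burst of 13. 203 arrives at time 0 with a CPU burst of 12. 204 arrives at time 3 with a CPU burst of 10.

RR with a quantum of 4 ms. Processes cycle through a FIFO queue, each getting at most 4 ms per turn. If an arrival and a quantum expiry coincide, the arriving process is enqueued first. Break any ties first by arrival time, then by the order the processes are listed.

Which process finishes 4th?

202

Gantt: | 200 0-4 | 203 4-8 | 202 8-12 | 204 12-16 | 201 16-20 | 200 20-24 | 203 24-28 | 202 28-32 | 204 32-36 | 201 36-40 | 200 40-41 | 203 41-45 | 202 45-49 | 204 49-51 | 201 51-55 | 202 55-56 | 201 56-58 |
Completion: 200=41  201=58  202=56  203=45  204=51
Turnaround (C−A): 200=41  201=54  202=54  203=45  204=48
Finish order: 200 → 203 → 204 → 202 → 201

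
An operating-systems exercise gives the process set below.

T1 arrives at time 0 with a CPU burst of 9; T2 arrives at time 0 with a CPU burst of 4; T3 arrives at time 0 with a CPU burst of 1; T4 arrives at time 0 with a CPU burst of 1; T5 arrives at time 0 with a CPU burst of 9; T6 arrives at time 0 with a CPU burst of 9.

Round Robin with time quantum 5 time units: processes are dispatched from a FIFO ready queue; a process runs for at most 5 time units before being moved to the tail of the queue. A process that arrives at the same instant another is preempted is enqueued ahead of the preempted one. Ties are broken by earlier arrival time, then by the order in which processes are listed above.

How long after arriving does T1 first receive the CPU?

Gantt: | T1 0-5 | T2 5-9 | T3 9-10 | T4 10-11 | T5 11-16 | T6 16-21 | T1 21-25 | T5 25-29 | T6 29-33 |
Completion: T1=25  T2=9  T3=10  T4=11  T5=29  T6=33
Response(T1) = first start − arrival = 0 − 0 = 0

0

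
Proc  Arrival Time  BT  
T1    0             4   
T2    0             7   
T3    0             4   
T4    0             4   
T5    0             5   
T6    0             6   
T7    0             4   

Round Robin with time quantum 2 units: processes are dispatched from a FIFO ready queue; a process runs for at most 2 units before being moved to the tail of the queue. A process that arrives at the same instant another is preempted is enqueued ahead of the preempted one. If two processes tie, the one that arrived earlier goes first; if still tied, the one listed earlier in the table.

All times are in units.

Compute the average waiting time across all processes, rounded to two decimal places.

Schedule: | T1 0-2 | T2 2-4 | T3 4-6 | T4 6-8 | T5 8-10 | T6 10-12 | T7 12-14 | T1 14-16 | T2 16-18 | T3 18-20 | T4 20-22 | T5 22-24 | T6 24-26 | T7 26-28 | T2 28-30 | T5 30-31 | T6 31-33 | T2 33-34 |
Completion: T1=16  T2=34  T3=20  T4=22  T5=31  T6=33  T7=28
Turnaround (C−A): T1=16  T2=34  T3=20  T4=22  T5=31  T6=33  T7=28
Waiting times: T1=12, T2=27, T3=16, T4=18, T5=26, T6=27, T7=24
Average waiting = (12+27+16+18+26+27+24) / 7 = 150/7 = 21.43

21.43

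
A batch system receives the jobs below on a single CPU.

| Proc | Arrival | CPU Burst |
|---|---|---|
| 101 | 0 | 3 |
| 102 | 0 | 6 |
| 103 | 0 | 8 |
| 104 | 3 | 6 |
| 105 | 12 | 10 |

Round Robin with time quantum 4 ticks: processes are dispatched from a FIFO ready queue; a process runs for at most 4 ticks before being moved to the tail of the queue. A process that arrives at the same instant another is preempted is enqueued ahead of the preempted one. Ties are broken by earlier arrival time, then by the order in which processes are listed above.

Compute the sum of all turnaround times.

86

Schedule: | 101 0-3 | 102 3-7 | 103 7-11 | 104 11-15 | 102 15-17 | 103 17-21 | 105 21-25 | 104 25-27 | 105 27-33 |
Completion: 101=3  102=17  103=21  104=27  105=33
Turnaround (C−A): 101=3  102=17  103=21  104=24  105=21
Turnaround = completion − arrival: 101=3, 102=17, 103=21, 104=24, 105=21
Total turnaround = 3 + 17 + 21 + 24 + 21 = 86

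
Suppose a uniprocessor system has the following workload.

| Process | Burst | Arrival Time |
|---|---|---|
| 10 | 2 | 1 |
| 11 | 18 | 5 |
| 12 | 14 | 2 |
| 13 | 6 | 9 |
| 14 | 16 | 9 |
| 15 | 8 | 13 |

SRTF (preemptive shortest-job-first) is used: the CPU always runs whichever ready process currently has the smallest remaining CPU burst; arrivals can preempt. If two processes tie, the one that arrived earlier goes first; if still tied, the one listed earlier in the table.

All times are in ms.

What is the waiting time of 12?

Timeline: | idle 0-1 | 10 1-3 | 12 3-9 | 13 9-15 | 12 15-23 | 15 23-31 | 14 31-47 | 11 47-65 |
Completion: 10=3  11=65  12=23  13=15  14=47  15=31
Turnaround (C−A): 10=2  11=60  12=21  13=6  14=38  15=18
Waiting(12) = turnaround − burst = 21 − 14 = 7

7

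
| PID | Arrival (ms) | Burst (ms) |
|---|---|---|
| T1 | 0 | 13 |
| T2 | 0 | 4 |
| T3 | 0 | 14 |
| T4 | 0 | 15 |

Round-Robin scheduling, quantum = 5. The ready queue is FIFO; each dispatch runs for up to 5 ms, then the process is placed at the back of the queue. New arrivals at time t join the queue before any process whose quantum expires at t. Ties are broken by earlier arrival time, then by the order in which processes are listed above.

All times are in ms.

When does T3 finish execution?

Timeline: | T1 0-5 | T2 5-9 | T3 9-14 | T4 14-19 | T1 19-24 | T3 24-29 | T4 29-34 | T1 34-37 | T3 37-41 | T4 41-46 |
Completion: T1=37  T2=9  T3=41  T4=46

41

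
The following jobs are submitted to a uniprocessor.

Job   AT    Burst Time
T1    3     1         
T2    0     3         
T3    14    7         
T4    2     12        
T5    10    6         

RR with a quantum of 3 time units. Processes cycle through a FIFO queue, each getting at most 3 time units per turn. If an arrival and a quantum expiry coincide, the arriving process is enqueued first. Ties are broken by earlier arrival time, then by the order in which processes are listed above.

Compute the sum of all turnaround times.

54

Timeline: | T2 0-3 | T4 3-6 | T1 6-7 | T4 7-10 | T5 10-13 | T4 13-16 | T5 16-19 | T3 19-22 | T4 22-25 | T3 25-29 |
Completion: T1=7  T2=3  T3=29  T4=25  T5=19
Turnaround = completion − arrival: T1=4, T2=3, T3=15, T4=23, T5=9
Total turnaround = 4 + 3 + 15 + 23 + 9 = 54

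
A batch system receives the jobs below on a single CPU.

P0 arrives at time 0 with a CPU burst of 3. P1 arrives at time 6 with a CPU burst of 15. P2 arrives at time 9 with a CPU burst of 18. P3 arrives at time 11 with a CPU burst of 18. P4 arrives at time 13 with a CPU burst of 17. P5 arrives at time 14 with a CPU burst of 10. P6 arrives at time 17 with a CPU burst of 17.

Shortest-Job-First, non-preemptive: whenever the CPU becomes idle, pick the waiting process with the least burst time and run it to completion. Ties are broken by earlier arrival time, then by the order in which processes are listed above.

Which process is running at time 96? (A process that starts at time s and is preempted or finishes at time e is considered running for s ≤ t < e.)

Timeline: | P0 0-3 | idle 3-6 | P1 6-21 | P5 21-31 | P4 31-48 | P6 48-65 | P2 65-83 | P3 83-101 |
Completion: P0=3  P1=21  P2=83  P3=101  P4=48  P5=31  P6=65
Turnaround (C−A): P0=3  P1=15  P2=74  P3=90  P4=35  P5=17  P6=48

P3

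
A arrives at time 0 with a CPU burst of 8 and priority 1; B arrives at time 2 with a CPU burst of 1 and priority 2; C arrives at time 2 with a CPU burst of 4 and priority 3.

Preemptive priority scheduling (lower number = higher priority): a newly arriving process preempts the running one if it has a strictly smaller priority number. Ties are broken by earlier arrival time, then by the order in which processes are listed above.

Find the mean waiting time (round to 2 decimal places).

Schedule: | A 0-8 | B 8-9 | C 9-13 |
Completion: A=8  B=9  C=13
Waiting times: A=0, B=6, C=7
Average waiting = (0+6+7) / 3 = 13/3 = 4.33

4.33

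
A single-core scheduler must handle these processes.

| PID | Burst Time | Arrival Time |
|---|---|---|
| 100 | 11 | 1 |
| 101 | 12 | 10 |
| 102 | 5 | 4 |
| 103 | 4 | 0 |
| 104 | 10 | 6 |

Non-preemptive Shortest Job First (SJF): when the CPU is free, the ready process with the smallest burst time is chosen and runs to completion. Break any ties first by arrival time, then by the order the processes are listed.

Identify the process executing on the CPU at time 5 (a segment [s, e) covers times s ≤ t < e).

Schedule: | 103 0-4 | 102 4-9 | 104 9-19 | 100 19-30 | 101 30-42 |
Completion: 100=30  101=42  102=9  103=4  104=19
Turnaround (C−A): 100=29  101=32  102=5  103=4  104=13

102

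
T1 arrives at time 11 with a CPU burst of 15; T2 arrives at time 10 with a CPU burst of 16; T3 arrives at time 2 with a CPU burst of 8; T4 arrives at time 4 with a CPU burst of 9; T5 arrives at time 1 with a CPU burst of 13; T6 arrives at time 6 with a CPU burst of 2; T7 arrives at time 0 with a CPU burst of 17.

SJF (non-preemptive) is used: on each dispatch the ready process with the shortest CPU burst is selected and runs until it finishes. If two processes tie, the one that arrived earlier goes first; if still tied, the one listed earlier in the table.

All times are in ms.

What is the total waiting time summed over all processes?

Gantt: | T7 0-17 | T6 17-19 | T3 19-27 | T4 27-36 | T5 36-49 | T1 49-64 | T2 64-80 |
Completion: T1=64  T2=80  T3=27  T4=36  T5=49  T6=19  T7=17
Turnaround (C−A): T1=53  T2=70  T3=25  T4=32  T5=48  T6=13  T7=17
Waiting = turnaround − burst: T1=38, T2=54, T3=17, T4=23, T5=35, T6=11, T7=0
Total waiting = 38 + 54 + 17 + 23 + 35 + 11 + 0 = 178

178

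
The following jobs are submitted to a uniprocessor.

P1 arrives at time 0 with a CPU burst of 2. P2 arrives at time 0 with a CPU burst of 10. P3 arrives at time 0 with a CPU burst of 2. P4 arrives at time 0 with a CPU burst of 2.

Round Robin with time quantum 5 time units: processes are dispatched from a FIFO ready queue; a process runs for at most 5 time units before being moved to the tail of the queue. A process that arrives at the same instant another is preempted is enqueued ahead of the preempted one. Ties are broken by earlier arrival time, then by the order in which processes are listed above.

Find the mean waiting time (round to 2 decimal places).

5.50

Timeline: | P1 0-2 | P2 2-7 | P3 7-9 | P4 9-11 | P2 11-16 |
Completion: P1=2  P2=16  P3=9  P4=11
Turnaround (C−A): P1=2  P2=16  P3=9  P4=11
Waiting times: P1=0, P2=6, P3=7, P4=9
Average waiting = (0+6+7+9) / 4 = 22/4 = 5.50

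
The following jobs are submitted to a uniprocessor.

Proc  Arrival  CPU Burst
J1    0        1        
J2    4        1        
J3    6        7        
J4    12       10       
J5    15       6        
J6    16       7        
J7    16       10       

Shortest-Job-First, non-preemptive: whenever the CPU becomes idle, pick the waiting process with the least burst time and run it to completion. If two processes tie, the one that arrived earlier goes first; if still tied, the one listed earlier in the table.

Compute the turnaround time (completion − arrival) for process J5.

14

Timeline: | J1 0-1 | idle 1-4 | J2 4-5 | idle 5-6 | J3 6-13 | J4 13-23 | J5 23-29 | J6 29-36 | J7 36-46 |
Completion: J1=1  J2=5  J3=13  J4=23  J5=29  J6=36  J7=46
Turnaround (C−A): J1=1  J2=1  J3=7  J4=11  J5=14  J6=20  J7=30
Turnaround(J5) = completion − arrival = 29 − 15 = 14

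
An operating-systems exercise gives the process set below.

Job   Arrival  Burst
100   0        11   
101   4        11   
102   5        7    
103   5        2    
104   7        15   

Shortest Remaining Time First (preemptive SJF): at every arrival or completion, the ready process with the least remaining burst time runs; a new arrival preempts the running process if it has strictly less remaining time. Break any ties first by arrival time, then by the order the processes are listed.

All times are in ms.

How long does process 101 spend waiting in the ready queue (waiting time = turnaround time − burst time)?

Gantt: | 100 0-5 | 103 5-7 | 100 7-13 | 102 13-20 | 101 20-31 | 104 31-46 |
Completion: 100=13  101=31  102=20  103=7  104=46
Turnaround (C−A): 100=13  101=27  102=15  103=2  104=39
Waiting(101) = turnaround − burst = 27 − 11 = 16

16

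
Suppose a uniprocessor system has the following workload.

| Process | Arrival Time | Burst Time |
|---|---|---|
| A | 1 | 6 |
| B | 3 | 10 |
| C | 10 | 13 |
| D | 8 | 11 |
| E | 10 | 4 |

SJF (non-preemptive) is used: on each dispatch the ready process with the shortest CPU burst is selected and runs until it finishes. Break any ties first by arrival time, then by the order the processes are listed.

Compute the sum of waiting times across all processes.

46

Gantt: | idle 0-1 | A 1-7 | B 7-17 | E 17-21 | D 21-32 | C 32-45 |
Completion: A=7  B=17  C=45  D=32  E=21
Turnaround (C−A): A=6  B=14  C=35  D=24  E=11
Waiting = turnaround − burst: A=0, B=4, C=22, D=13, E=7
Total waiting = 0 + 4 + 22 + 13 + 7 = 46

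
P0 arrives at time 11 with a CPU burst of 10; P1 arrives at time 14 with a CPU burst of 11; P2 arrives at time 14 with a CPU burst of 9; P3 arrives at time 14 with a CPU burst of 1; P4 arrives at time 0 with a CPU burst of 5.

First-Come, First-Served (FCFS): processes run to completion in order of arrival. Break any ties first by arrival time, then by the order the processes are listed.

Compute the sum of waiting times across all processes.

Timeline: | P4 0-5 | idle 5-11 | P0 11-21 | P1 21-32 | P2 32-41 | P3 41-42 |
Completion: P0=21  P1=32  P2=41  P3=42  P4=5
Turnaround (C−A): P0=10  P1=18  P2=27  P3=28  P4=5
Waiting = turnaround − burst: P0=0, P1=7, P2=18, P3=27, P4=0
Total waiting = 0 + 7 + 18 + 27 + 0 = 52

52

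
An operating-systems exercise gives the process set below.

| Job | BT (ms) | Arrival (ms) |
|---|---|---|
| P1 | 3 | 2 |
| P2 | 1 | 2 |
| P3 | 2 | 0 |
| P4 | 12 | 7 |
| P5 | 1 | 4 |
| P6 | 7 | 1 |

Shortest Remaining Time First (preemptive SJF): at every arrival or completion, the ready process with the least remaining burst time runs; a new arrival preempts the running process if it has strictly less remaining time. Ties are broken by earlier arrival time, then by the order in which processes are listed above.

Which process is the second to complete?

P2

Timeline: | P3 0-2 | P2 2-3 | P1 3-4 | P5 4-5 | P1 5-7 | P6 7-14 | P4 14-26 |
Completion: P1=7  P2=3  P3=2  P4=26  P5=5  P6=14
Turnaround (C−A): P1=5  P2=1  P3=2  P4=19  P5=1  P6=13
Finish order: P3 → P2 → P5 → P1 → P6 → P4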